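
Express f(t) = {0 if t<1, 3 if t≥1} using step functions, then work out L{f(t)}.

f(t) = 3·u(t-1). L{u(t-1)} = e^(-s)/s, so L{f(t)} = 3·e^(-s)/s

Final answer: 3·e^(-s)/s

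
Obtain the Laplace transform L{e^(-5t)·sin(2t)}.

L{e^(at)·sin(ωt)} = ω/((s-a)² + ω²), so L{e^(-5t)·sin(2t)} = 2/((s+5)² + 4)

Final answer: 2/((s+5)² + 4)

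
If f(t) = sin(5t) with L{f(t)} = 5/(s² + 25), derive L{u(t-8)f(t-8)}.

Time shift theorem: L{u(t-a)f(t-a)} = e^(-as)F(s). Here a=8, F(s) = 5/(s² + 25), so L{u(t-8)f(t-8)} = e^(-8s)·5/(s² + 25)

Final answer: e^(-8s)·5/(s² + 25)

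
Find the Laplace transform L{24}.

L{24} = 24 · L{1} = 24/s

Final answer: 24/s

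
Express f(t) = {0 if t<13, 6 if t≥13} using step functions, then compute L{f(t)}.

f(t) = 6·u(t-13). L{u(t-13)} = e^(-13s)/s, so L{f(t)} = 6·e^(-13s)/s

Final answer: 6·e^(-13s)/s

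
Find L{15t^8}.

L{t^n} = n!/s^(n+1). So L{15t^8} = 15·8!/s^9 = 604800/s^9

Final answer: 604800/s^9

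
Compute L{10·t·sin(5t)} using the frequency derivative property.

L{sin(5t)} = 5/(s² + 25). By L{t·f(t)} = -F'(s): -d/ds[5/(s² + 25)] = -(5)·(-2s)/(s² + 25)² = 10s/(s² + 25)². Then L{10·t·sin(5t)} = 10·10s/(s² + 25)² = 100s/(s² + 25)²

Final answer: 100s/(s² + 25)²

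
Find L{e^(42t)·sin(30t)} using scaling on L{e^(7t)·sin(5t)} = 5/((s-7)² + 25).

Scaling with a=6: L{e^(42t)·sin(30t)} = (1/6) · 5/((s/6-7)² + 25). Simplifying: 30/((s-42)² + 900)

Final answer: 30/((s-42)² + 900)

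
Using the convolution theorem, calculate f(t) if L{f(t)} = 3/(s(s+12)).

3/(s(s+12)) = (3/s)·(1/(s+12)) = L{3}·L{e^(-12t)}. By convolution, f(t) = 3*e^(-12t) = ∫₀ᵗ 3·e^(-12τ) dτ = 3·(1 - e^(-12t))/12

Final answer: 3·(1 - e^(-12t))/12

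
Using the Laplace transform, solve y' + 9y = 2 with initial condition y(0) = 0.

sY + 9Y = 2/s. Y = 2/(s(s+9)). Partial fractions: Y = 2/9/s - 2/9/(s+9)

Final answer: y(t) = 2/9(1 - e^(-9t))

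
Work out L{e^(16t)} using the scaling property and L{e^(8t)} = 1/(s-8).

Using L{f(at)} = (1/a)F(s/a) with a=2 and f(t) = e^(8t): L{e^(16t)} = (1/2) · 1/((s/2)-8) = (1/2) · 2/(s-16) = 1/(s-16)

Final answer: 1/(s-16)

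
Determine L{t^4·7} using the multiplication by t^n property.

L{7} = 7/s. d^1/ds^1[1/s] = -1/s². d^2/ds^2[1/s] = 2/s^3. d^3/ds^3[1/s] = -6/s^4. d^4/ds^4[1/s] = 24/s^5. So L{t^4} = (-1)^{4}·24/s^5 = 24/s^5. Then L{t^4·7} = 7·24/s^5 = 168/s^5

Final answer: 168/s^5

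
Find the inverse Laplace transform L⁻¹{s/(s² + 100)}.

L⁻¹{s/(s² + 100)} = cos(10t)

Final answer: cos(10t)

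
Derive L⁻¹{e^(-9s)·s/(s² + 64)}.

L⁻¹{s/(s² + 64)} = cos(8t). By the time shift theorem, L⁻¹{e^(-as)F(s)} = u(t-a)f(t-a) with a=9, so L⁻¹{e^(-9s)·s/(s² + 64)} = u(t-9)·cos(8(t-9))

Final answer: u(t-9)·cos(8(t-9))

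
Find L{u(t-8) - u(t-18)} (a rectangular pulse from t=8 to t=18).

L{u(t-a)} = e^(-as)/s. L{u(t-8) - u(t-18)} = (e^(-8s) - e^(-18s))/s

Final answer: (e^(-8s) - e^(-18s))/s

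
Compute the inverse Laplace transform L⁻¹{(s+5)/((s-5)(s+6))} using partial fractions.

Using partial fractions, f(t) = (10e^(5t) + e^(-6t))/11

Final answer: (10e^(5t) + e^(-6t))/11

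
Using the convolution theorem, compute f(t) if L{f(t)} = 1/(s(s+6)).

1/(s(s+6)) = (1/s)·(1/(s+6)) = L{1}·L{e^(-6t)}. By convolution, f(t) = 1*e^(-6t) = ∫₀ᵗ 1·e^(-6τ) dτ = (1 - e^(-6t))/6

Final answer: (1 - e^(-6t))/6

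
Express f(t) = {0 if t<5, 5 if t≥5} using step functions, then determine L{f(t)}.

f(t) = 5·u(t-5). L{u(t-5)} = e^(-5s)/s, so L{f(t)} = 5·e^(-5s)/s

Final answer: 5·e^(-5s)/s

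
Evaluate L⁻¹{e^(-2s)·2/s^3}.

L⁻¹{2/s^3} = t^2. By the time shift theorem, L⁻¹{e^(-as)F(s)} = u(t-a)f(t-a) with a=2, so L⁻¹{e^(-2s)·2/s^3} = u(t-2)·(t-2)^2

Final answer: u(t-2)·(t-2)^2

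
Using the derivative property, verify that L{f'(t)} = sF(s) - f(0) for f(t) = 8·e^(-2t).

f'(t) = -16e^(-2t). Direct: L{f'(t)} = -16/(s+2). Property: s·8/(s+2) - 8 = (8s - 8(s+2))/(s+2) = -16/(s+2). ✓

Final answer: -16/(s+2)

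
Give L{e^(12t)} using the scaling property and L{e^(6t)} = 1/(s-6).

Using L{f(at)} = (1/a)F(s/a) with a=2 and f(t) = e^(6t): L{e^(12t)} = (1/2) · 1/((s/2)-6) = (1/2) · 2/(s-12) = 1/(s-12)

Final answer: 1/(s-12)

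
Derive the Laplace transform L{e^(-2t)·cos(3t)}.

L{e^(at)·cos(ωt)} = (s-a)/((s-a)² + ω²), so L{e^(-2t)·cos(3t)} = (s+2)/((s+2)² + 9)

Final answer: (s+2)/((s+2)² + 9)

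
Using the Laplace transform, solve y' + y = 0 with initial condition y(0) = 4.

L{y'} + L{y} = 0. sY - 4 + Y = 0. Y(s+1) = 4. Y = 4/(s+1)

Final answer: y(t) = 4e^(-t)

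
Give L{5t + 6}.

L{5t + 6} = 5·L{t} + 6·L{1} = 5/s² + 6/s

Final answer: 5/s² + 6/s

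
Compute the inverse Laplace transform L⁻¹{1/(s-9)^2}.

L⁻¹{n!/(s-a)^(n+1)} = t^n·e^(at), so L⁻¹{1/(s-9)^2} = t·e^(9t)

Final answer: t·e^(9t)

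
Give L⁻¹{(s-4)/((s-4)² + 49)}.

Using frequency shift: L⁻¹{(s-a)/((s-a)² + b²)} = e^(at)cos(bt). Here a=4, b=7

Final answer: e^(4t)·cos(7t)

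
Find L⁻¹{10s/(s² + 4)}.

This is the form c·s/(s² + a²) with a = 2, c = 10. L⁻¹ = 10·cos(2t)

Final answer: 10·cos(2t)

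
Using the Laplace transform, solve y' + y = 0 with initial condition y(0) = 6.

L{y'} + L{y} = 0. sY - 6 + Y = 0. Y(s+1) = 6. Y = 6/(s+1)

Final answer: y(t) = 6e^(-t)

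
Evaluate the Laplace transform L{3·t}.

L{t^n} = n!/s^(n+1), so L{t} = 1/s^2. Then L{3·t} = 3·1/s^2 = 3/s^2

Final answer: 3/s^2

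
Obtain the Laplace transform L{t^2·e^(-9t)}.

L{t^n·e^(at)} = n!/(s-a)^(n+1), so L{t^2·e^(-9t)} = 2/(s+9)^3

Final answer: 2/(s+9)^3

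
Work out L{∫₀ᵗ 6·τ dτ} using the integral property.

L{∫₀ᵗ f(τ)dτ} = F(s)/s with f(t) = 6t. F(s) = 6/s^2, so L{∫₀ᵗ 6·τ dτ} = (6/s^2)/s = 6/s^3. (Check: ∫₀ᵗ 6·τ dτ = 6t^2/2.)

Final answer: 6/s^3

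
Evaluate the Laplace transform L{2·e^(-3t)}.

L{e^(at)} = 1/(s-a), so L{e^(-3t)} = 1/(s+3). Then L{2·e^(-3t)} = 2/(s+3)

Final answer: 2/(s+3)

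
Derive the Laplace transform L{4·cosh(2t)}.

L{cosh(ωt)} = s/(s² - ω²), so L{cosh(2t)} = s/(s² - 4). Then L{4·cosh(2t)} = 4·s/(s² - 4) = 4s/(s² - 4)

Final answer: 4s/(s² - 4)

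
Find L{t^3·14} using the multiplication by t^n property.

L{14} = 14/s. d^1/ds^1[1/s] = -1/s². d^2/ds^2[1/s] = 2/s^3. d^3/ds^3[1/s] = -6/s^4. So L{t^3} = (-1)^{3}·-6/s^4 = 6/s^4. Then L{t^3·14} = 14·6/s^4 = 84/s^4

Final answer: 84/s^4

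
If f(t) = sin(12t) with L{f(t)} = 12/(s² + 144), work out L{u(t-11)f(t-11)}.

Time shift theorem: L{u(t-a)f(t-a)} = e^(-as)F(s). Here a=11, F(s) = 12/(s² + 144), so L{u(t-11)f(t-11)} = e^(-11s)·12/(s² + 144)

Final answer: e^(-11s)·12/(s² + 144)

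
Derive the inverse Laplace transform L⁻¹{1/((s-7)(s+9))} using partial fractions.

Decompose: A/(s-7) + B/(s+9). A = 1/16, B = -1/16. f(t) = (e^(7t) - e^(-9t))/16

Final answer: (e^(7t) - e^(-9t))/16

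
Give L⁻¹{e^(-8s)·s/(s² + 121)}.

L⁻¹{s/(s² + 121)} = cos(11t). By the time shift theorem, L⁻¹{e^(-as)F(s)} = u(t-a)f(t-a) with a=8, so L⁻¹{e^(-8s)·s/(s² + 121)} = u(t-8)·cos(11(t-8))

Final answer: u(t-8)·cos(11(t-8))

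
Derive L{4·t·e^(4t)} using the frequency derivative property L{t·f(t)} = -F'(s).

L{e^(4t)} = 1/(s-4). By frequency derivative: L{t·e^(4t)} = -d/ds[1/(s-4)] = -(-1)/(s-4)² = 1/(s-4)². Then L{4·t·e^(4t)} = 4·1/(s-4)² = 4/(s-4)²

Final answer: 4/(s-4)²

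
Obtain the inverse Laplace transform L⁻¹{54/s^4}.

L⁻¹{n!/s^(n+1)} = t^n with n=3. So L⁻¹{6/s^4} = t^3, and L⁻¹{54/s^4} = (54/6)·t^3 = 9·t^3

Final answer: 9·t^3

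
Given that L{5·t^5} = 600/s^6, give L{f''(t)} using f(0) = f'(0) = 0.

L{f''(t)} = s²F(s) - sf(0) - f'(0) = s²·600/s^6 - 0 - 0 = 600/s^4

Final answer: 600/s^4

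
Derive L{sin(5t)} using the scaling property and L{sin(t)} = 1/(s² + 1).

Using L{f(at)} = (1/a)F(s/a) with a=5: L{sin(5t)} = (1/5) · 1/((s/5)² + 1) = (1/5) · 1·25/(s² + 25) = 5/(s² + 25)

Final answer: 5/(s² + 25)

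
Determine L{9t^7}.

L{t^n} = n!/s^(n+1). So L{9t^7} = 9·7!/s^8 = 45360/s^8

Final answer: 45360/s^8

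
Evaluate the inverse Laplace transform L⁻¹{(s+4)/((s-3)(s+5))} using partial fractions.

Using partial fractions, f(t) = (7e^(3t) + e^(-5t))/8

Final answer: (7e^(3t) + e^(-5t))/8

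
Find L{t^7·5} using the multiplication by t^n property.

L{5} = 5/s. d^1/ds^1[1/s] = -1/s². d^2/ds^2[1/s] = 2/s^3. d^3/ds^3[1/s] = -6/s^4. d^4/ds^4[1/s] = 24/s^5. d^5/ds^5[1/s] = -120/s^6. d^6/ds^6[1/s] = 720/s^7. d^7/ds^7[1/s] = -5040/s^8. So L{t^7} = (-1)^{7}·-5040/s^8 = 5040/s^8. Then L{t^7·5} = 5·5040/s^8 = 25200/s^8

Final answer: 25200/s^8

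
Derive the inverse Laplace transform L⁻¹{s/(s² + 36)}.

L⁻¹{s/(s² + 36)} = cos(6t)

Final answer: cos(6t)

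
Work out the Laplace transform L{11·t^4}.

L{t^n} = n!/s^(n+1), so L{t^4} = 24/s^5. Then L{11·t^4} = 11·24/s^5 = 264/s^5

Final answer: 264/s^5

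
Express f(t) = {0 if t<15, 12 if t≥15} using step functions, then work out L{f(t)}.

f(t) = 12·u(t-15). L{u(t-15)} = e^(-15s)/s, so L{f(t)} = 12·e^(-15s)/s

Final answer: 12·e^(-15s)/s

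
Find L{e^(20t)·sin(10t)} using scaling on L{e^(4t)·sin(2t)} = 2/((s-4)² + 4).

Scaling with a=5: L{e^(20t)·sin(10t)} = (1/5) · 2/((s/5-4)² + 4). Simplifying: 10/((s-20)² + 100)

Final answer: 10/((s-20)² + 100)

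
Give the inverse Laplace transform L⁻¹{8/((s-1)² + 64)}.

Using frequency shift, L⁻¹{8/((s-1)² + 64)} = e^t·sin(8t)

Final answer: e^t·sin(8t)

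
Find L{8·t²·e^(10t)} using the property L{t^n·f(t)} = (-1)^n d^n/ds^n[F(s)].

L{e^(10t)} = 1/(s-10). d/ds[1/(s-10)] = -1/(s-10)². d²/ds²[1/(s-10)] = 2/(s-10)³. So L{t²·e^(10t)} = (-1)² · 2/(s-10)³ = 2/(s-10)³. Then L{8·t²·e^(10t)} = 8·2/(s-10)³ = 16/(s-10)³

Final answer: 16/(s-10)³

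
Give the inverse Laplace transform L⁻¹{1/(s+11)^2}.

L⁻¹{n!/(s-a)^(n+1)} = t^n·e^(at), so L⁻¹{1/(s+11)^2} = t·e^(-11t)

Final answer: t·e^(-11t)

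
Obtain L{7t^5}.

L{t^n} = n!/s^(n+1). So L{7t^5} = 7·5!/s^6 = 840/s^6

Final answer: 840/s^6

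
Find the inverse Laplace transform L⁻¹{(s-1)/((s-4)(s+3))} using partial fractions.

Using partial fractions, f(t) = (3e^(4t) + 4e^(-3t))/7

Final answer: (3e^(4t) + 4e^(-3t))/7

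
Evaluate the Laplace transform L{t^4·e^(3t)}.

L{t^n·e^(at)} = n!/(s-a)^(n+1), so L{t^4·e^(3t)} = 24/(s-3)^5

Final answer: 24/(s-3)^5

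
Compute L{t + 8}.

L{t + 8} = L{t} + 8·L{1} = 1/s² + 8/s

Final answer: 1/s² + 8/s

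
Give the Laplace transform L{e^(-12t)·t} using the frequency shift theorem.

L{e^(at)·t^n} = n!/(s-a)^(n+1), so L{e^(-12t)·t} = 1/(s+12)^2

Final answer: 1/(s+12)^2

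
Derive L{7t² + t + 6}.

L{7t² + t + 6} = 7·2/s³ + 1/s² + 6/s = 14/s³ + 1/s² + 6/s

Final answer: 14/s³ + 1/s² + 6/s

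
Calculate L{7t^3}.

L{t^n} = n!/s^(n+1). So L{7t^3} = 7·3!/s^4 = 42/s^4

Final answer: 42/s^4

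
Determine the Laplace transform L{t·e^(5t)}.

L{t^n·e^(at)} = n!/(s-a)^(n+1), so L{t·e^(5t)} = 1/(s-5)^2

Final answer: 1/(s-5)^2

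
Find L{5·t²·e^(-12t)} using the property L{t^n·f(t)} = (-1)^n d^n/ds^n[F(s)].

L{e^(-12t)} = 1/(s+12). d/ds[1/(s+12)] = -1/(s+12)². d²/ds²[1/(s+12)] = 2/(s+12)³. So L{t²·e^(-12t)} = (-1)² · 2/(s+12)³ = 2/(s+12)³. Then L{5·t²·e^(-12t)} = 5·2/(s+12)³ = 10/(s+12)³

Final answer: 10/(s+12)³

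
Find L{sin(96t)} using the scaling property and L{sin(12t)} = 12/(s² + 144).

Using L{f(at)} = (1/a)F(s/a) with a=8: L{sin(96t)} = (1/8) · 12/((s/8)² + 144) = (1/8) · 12·64/(s² + 9216) = 96/(s² + 9216)

Final answer: 96/(s² + 9216)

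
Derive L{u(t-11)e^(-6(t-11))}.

u(t-a)f(t-a) with f(t)=e^(-6t). L{e^(-6t)} = 1/(s+6). By time shift: e^(-11s)/(s+6)

Final answer: e^(-11s)/(s+6)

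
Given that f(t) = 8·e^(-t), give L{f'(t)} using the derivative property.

f(0) = 8, F(s) = 8/(s+1). L{f'(t)} = s·F(s) - f(0) = 8s/(s+1) - 8 = (8s - 8(s+1))/(s+1) = -8/(s+1)

Final answer: -8/(s+1)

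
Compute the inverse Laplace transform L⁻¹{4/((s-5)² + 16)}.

Using frequency shift, L⁻¹{4/((s-5)² + 16)} = e^(5t)·sin(4t)

Final answer: e^(5t)·sin(4t)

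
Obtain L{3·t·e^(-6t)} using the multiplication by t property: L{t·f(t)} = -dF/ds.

Using L{t^n·e^(at)} = n!/(s-a)^(n+1), L{t·e^(-6t)} = 1/(s+6)^2, so L{3·t·e^(-6t)} = 3·1/(s+6)^2 = 3/(s+6)^2

Final answer: 3/(s+6)^2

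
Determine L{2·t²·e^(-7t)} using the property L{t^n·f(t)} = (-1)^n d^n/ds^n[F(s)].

L{e^(-7t)} = 1/(s+7). d/ds[1/(s+7)] = -1/(s+7)². d²/ds²[1/(s+7)] = 2/(s+7)³. So L{t²·e^(-7t)} = (-1)² · 2/(s+7)³ = 2/(s+7)³. Then L{2·t²·e^(-7t)} = 2·2/(s+7)³ = 4/(s+7)³

Final answer: 4/(s+7)³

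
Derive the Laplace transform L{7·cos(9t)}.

L{cos(ωt)} = s/(s² + ω²), so L{cos(9t)} = s/(s² + 81). Then L{7·cos(9t)} = 7·s/(s² + 81) = 7s/(s² + 81)

Final answer: 7s/(s² + 81)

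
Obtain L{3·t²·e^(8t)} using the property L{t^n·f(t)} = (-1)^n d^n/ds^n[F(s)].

L{e^(8t)} = 1/(s-8). d/ds[1/(s-8)] = -1/(s-8)². d²/ds²[1/(s-8)] = 2/(s-8)³. So L{t²·e^(8t)} = (-1)² · 2/(s-8)³ = 2/(s-8)³. Then L{3·t²·e^(8t)} = 3·2/(s-8)³ = 6/(s-8)³

Final answer: 6/(s-8)³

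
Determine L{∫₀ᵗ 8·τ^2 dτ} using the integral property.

L{∫₀ᵗ f(τ)dτ} = F(s)/s with f(t) = 8t^2. F(s) = 16/s^3, so L{∫₀ᵗ 8·τ^2 dτ} = (16/s^3)/s = 16/s^4. (Check: ∫₀ᵗ 8·τ^2 dτ = 8t^3/3.)

Final answer: 16/s^4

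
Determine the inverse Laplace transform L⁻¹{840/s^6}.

L⁻¹{n!/s^(n+1)} = t^n with n=5. So L⁻¹{120/s^6} = t^5, and L⁻¹{840/s^6} = (840/120)·t^5 = 7·t^5

Final answer: 7·t^5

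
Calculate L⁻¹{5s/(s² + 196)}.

This is the form c·s/(s² + a²) with a = 14, c = 5. L⁻¹ = 5·cos(14t)

Final answer: 5·cos(14t)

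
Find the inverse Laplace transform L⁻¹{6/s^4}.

L⁻¹{n!/s^(n+1)} = t^n with n=3. So L⁻¹{6/s^4} = t^3

Final answer: t^3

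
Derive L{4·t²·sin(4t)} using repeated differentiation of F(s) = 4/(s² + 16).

F(s) = 4/(s² + 16). F'(s) = -8s/(s² + 16)². F''(s) = -8(16 - 3s²)/(s² + 16)³ = (24s² - 128)/(s² + 16)³. So L{t²·sin(4t)} = (-1)² F''(s) = (24s² - 128)/(s² + 16)³. Then L{4·t²·sin(4t)} = 4·(24s² - 128)/(s² + 16)³ = (96s² - 512)/(s² + 16)³

Final answer: (96s² - 512)/(s² + 16)³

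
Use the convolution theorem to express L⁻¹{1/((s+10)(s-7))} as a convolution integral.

1/((s+10)(s-7)) = (1/(s+10))·(1/(s-7)) = L{e^(-10t)}·L{e^(7t)}. So f(t) = e^(-10t)*e^(7t) = ∫₀ᵗ e^(-10τ)·e^(7(t-τ)) dτ

Final answer: ∫₀ᵗ e^(-10τ)·e^(7(t-τ)) dτ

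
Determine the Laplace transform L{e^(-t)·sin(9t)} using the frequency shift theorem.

Frequency shift: L{e^(at)f(t)} = F(s-a). L{e^(-t)·sin(9t)} = 9/((s+1)² + 81)

Final answer: 9/((s+1)² + 81)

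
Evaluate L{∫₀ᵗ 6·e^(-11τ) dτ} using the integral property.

L{∫₀ᵗ f(τ)dτ} = F(s)/s with F(s) = 6/(s+11), so L{∫₀ᵗ 6·e^(-11τ) dτ} = 6/(s(s+11))

Final answer: 6/(s(s+11))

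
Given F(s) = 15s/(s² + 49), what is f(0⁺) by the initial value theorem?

f(0⁺) = lim_{s→∞} s·15s/(s² + 49) = lim_{s→∞} 15s²/(s² + 49) = 15

Final answer: 15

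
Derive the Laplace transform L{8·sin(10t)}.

L{sin(ωt)} = ω/(s² + ω²), so L{sin(10t)} = 10/(s² + 100). Then L{8·sin(10t)} = 8·10/(s² + 100) = 80/(s² + 100)

Final answer: 80/(s² + 100)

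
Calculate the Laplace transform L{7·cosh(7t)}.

L{cosh(ωt)} = s/(s² - ω²), so L{cosh(7t)} = s/(s² - 49). Then L{7·cosh(7t)} = 7·s/(s² - 49) = 7s/(s² - 49)

Final answer: 7s/(s² - 49)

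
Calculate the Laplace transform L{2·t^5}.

L{t^n} = n!/s^(n+1), so L{t^5} = 120/s^6. Then L{2·t^5} = 2·120/s^6 = 240/s^6

Final answer: 240/s^6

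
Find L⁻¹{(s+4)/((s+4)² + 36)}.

Using frequency shift: L⁻¹{(s-a)/((s-a)² + b²)} = e^(at)cos(bt). Here a=-4, b=6

Final answer: e^(-4t)·cos(6t)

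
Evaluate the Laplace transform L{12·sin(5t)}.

L{sin(ωt)} = ω/(s² + ω²), so L{sin(5t)} = 5/(s² + 25). Then L{12·sin(5t)} = 12·5/(s² + 25) = 60/(s² + 25)

Final answer: 60/(s² + 25)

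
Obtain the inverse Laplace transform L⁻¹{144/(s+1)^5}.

L⁻¹{n!/(s-a)^(n+1)} = t^n·e^(at) with n=4, a=-1. So L⁻¹{24/(s+1)^5} = t^4·e^(-t), and L⁻¹{144/(s+1)^5} = (144/24)·t^4·e^(-t) = 6·t^4·e^(-t)

Final answer: 6·t^4·e^(-t)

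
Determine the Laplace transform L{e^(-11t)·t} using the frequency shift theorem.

L{e^(at)·t^n} = n!/(s-a)^(n+1), so L{e^(-11t)·t} = 1/(s+11)^2

Final answer: 1/(s+11)^2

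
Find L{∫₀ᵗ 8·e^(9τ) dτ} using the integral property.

L{∫₀ᵗ f(τ)dτ} = F(s)/s with F(s) = 8/(s-9), so L{∫₀ᵗ 8·e^(9τ) dτ} = 8/(s(s-9))

Final answer: 8/(s(s-9))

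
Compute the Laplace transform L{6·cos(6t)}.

L{cos(ωt)} = s/(s² + ω²), so L{cos(6t)} = s/(s² + 36). Then L{6·cos(6t)} = 6·s/(s² + 36) = 6s/(s² + 36)

Final answer: 6s/(s² + 36)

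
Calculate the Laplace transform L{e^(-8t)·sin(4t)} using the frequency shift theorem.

Frequency shift: L{e^(at)f(t)} = F(s-a). L{e^(-8t)·sin(4t)} = 4/((s+8)² + 16)

Final answer: 4/((s+8)² + 16)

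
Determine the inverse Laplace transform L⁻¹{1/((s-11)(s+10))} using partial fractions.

Decompose: A/(s-11) + B/(s+10). A = 1/21, B = -1/21. f(t) = (e^(11t) - e^(-10t))/21

Final answer: (e^(11t) - e^(-10t))/21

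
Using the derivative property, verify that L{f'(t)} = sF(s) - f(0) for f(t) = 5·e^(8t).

f'(t) = 40e^(8t). Direct: L{f'(t)} = 40/(s-8). Property: s·5/(s-8) - 5 = (5s - 5(s-8))/(s-8) = 40/(s-8). ✓

Final answer: 40/(s-8)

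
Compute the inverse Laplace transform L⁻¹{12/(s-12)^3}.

L⁻¹{n!/(s-a)^(n+1)} = t^n·e^(at) with n=2, a=12. So L⁻¹{2/(s-12)^3} = t^2·e^(12t), and L⁻¹{12/(s-12)^3} = (12/2)·t^2·e^(12t) = 6·t^2·e^(12t)

Final answer: 6·t^2·e^(12t)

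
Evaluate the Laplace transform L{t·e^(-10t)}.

L{t^n·e^(at)} = n!/(s-a)^(n+1), so L{t·e^(-10t)} = 1/(s+10)^2

Final answer: 1/(s+10)^2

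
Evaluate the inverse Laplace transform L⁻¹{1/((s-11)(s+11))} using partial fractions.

Decompose: A/(s-11) + B/(s+11). A = 1/22, B = -1/22. f(t) = (e^(11t) - e^(-11t))/22

Final answer: (e^(11t) - e^(-11t))/22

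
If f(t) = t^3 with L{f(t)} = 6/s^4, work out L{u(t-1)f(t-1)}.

Time shift theorem: L{u(t-a)f(t-a)} = e^(-as)F(s). Here a=1, F(s) = 6/s^4, so L{u(t-1)f(t-1)} = e^(-s)·6/s^4

Final answer: e^(-s)·6/s^4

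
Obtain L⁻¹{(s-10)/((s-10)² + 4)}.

Using frequency shift: L⁻¹{(s-a)/((s-a)² + b²)} = e^(at)cos(bt). Here a=10, b=2

Final answer: e^(10t)·cos(2t)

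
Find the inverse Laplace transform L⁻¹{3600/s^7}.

L⁻¹{n!/s^(n+1)} = t^n with n=6. So L⁻¹{720/s^7} = t^6, and L⁻¹{3600/s^7} = (3600/720)·t^6 = 5·t^6

Final answer: 5·t^6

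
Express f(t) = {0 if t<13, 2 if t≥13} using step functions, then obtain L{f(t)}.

f(t) = 2·u(t-13). L{u(t-13)} = e^(-13s)/s, so L{f(t)} = 2·e^(-13s)/s

Final answer: 2·e^(-13s)/s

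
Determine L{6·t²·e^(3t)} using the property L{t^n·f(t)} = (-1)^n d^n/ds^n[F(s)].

L{e^(3t)} = 1/(s-3). d/ds[1/(s-3)] = -1/(s-3)². d²/ds²[1/(s-3)] = 2/(s-3)³. So L{t²·e^(3t)} = (-1)² · 2/(s-3)³ = 2/(s-3)³. Then L{6·t²·e^(3t)} = 6·2/(s-3)³ = 12/(s-3)³

Final answer: 12/(s-3)³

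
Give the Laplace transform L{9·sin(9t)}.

L{sin(ωt)} = ω/(s² + ω²), so L{sin(9t)} = 9/(s² + 81). Then L{9·sin(9t)} = 9·9/(s² + 81) = 81/(s² + 81)

Final answer: 81/(s² + 81)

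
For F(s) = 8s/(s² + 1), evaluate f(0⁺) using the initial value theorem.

f(0⁺) = lim_{s→∞} s·8s/(s² + 1) = lim_{s→∞} 8s²/(s² + 1) = 8

Final answer: 8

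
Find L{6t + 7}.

L{6t + 7} = 6·L{t} + 7·L{1} = 6/s² + 7/s

Final answer: 6/s² + 7/s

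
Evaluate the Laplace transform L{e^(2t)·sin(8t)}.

L{e^(at)·sin(ωt)} = ω/((s-a)² + ω²), so L{e^(2t)·sin(8t)} = 8/((s-2)² + 64)

Final answer: 8/((s-2)² + 64)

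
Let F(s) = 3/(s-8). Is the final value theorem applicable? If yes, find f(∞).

sF(s) = 3s/(s-8) has a pole at s = 8 in the right half-plane. Theorem does NOT apply (unstable system; f(t) = 3·e^(8t) grows without bound).

Final answer: Not applicable (unstable)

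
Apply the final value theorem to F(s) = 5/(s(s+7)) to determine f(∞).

f(∞) = lim_{s→0} s·5/(s(s+7)) = lim_{s→0} 5/(s+7) = 5/7 = 5/7

Final answer: 5/7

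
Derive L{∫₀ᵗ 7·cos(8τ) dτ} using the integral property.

L{∫₀ᵗ f(τ)dτ} = F(s)/s with F(s) = 7s/(s² + 64), so the result is (7s/(s² + 64))/s = 7/(s² + 64)

Final answer: 7/(s² + 64)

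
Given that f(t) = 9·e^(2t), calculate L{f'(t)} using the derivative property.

f(0) = 9, F(s) = 9/(s-2). L{f'(t)} = s·F(s) - f(0) = 9s/(s-2) - 9 = (9s - 9(s-2))/(s-2) = 18/(s-2)

Final answer: 18/(s-2)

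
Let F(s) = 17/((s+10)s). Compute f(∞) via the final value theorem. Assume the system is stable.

f(∞) = lim_{s→0} sF(s) = lim_{s→0} 17/(s+10) = 17/10

Final answer: 17/10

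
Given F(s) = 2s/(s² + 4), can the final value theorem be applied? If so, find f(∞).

The final value theorem requires all poles of sF(s) in the left half-plane. sF(s) = 2s²/(s² + 4) has poles at s = ±2i (imaginary axis). Theorem does NOT apply (oscillatory system).

Final answer: Not applicable (oscillatory)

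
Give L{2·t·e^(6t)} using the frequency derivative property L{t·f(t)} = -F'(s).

L{e^(6t)} = 1/(s-6). By frequency derivative: L{t·e^(6t)} = -d/ds[1/(s-6)] = -(-1)/(s-6)² = 1/(s-6)². Then L{2·t·e^(6t)} = 2·1/(s-6)² = 2/(s-6)²

Final answer: 2/(s-6)²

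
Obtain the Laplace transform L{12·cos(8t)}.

L{cos(ωt)} = s/(s² + ω²), so L{cos(8t)} = s/(s² + 64). Then L{12·cos(8t)} = 12·s/(s² + 64) = 12s/(s² + 64)

Final answer: 12s/(s² + 64)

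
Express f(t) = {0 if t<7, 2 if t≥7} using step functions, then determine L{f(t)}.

f(t) = 2·u(t-7). L{u(t-7)} = e^(-7s)/s, so L{f(t)} = 2·e^(-7s)/s

Final answer: 2·e^(-7s)/s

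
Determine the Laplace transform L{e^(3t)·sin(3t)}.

L{e^(at)·sin(ωt)} = ω/((s-a)² + ω²), so L{e^(3t)·sin(3t)} = 3/((s-3)² + 9)

Final answer: 3/((s-3)² + 9)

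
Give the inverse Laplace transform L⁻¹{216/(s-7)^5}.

L⁻¹{n!/(s-a)^(n+1)} = t^n·e^(at) with n=4, a=7. So L⁻¹{24/(s-7)^5} = t^4·e^(7t), and L⁻¹{216/(s-7)^5} = (216/24)·t^4·e^(7t) = 9·t^4·e^(7t)

Final answer: 9·t^4·e^(7t)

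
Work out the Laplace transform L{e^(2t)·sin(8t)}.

L{e^(at)·sin(ωt)} = ω/((s-a)² + ω²), so L{e^(2t)·sin(8t)} = 8/((s-2)² + 64)

Final answer: 8/((s-2)² + 64)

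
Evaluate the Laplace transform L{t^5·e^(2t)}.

L{t^n·e^(at)} = n!/(s-a)^(n+1), so L{t^5·e^(2t)} = 120/(s-2)^6

Final answer: 120/(s-2)^6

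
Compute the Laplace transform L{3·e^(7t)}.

L{e^(at)} = 1/(s-a), so L{e^(7t)} = 1/(s-7). Then L{3·e^(7t)} = 3/(s-7)

Final answer: 3/(s-7)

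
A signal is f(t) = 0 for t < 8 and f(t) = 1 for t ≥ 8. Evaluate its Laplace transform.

f(t) = u(t-8). L{u(t-8)} = e^(-8s)/s, so L{f(t)} = e^(-8s)/s

Final answer: e^(-8s)/s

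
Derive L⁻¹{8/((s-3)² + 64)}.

Form: b/((s-a)² + b²) → e^(at)sin(bt). With a=3, b=8

Final answer: e^(3t)·sin(8t)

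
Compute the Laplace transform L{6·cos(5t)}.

L{cos(ωt)} = s/(s² + ω²), so L{cos(5t)} = s/(s² + 25). Then L{6·cos(5t)} = 6·s/(s² + 25) = 6s/(s² + 25)

Final answer: 6s/(s² + 25)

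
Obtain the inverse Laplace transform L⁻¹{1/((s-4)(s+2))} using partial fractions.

Decompose: A/(s-4) + B/(s+2). A = 1/6, B = -1/6. f(t) = (e^(4t) - e^(-2t))/6

Final answer: (e^(4t) - e^(-2t))/6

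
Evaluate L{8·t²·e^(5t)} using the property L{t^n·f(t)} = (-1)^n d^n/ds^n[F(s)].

L{e^(5t)} = 1/(s-5). d/ds[1/(s-5)] = -1/(s-5)². d²/ds²[1/(s-5)] = 2/(s-5)³. So L{t²·e^(5t)} = (-1)² · 2/(s-5)³ = 2/(s-5)³. Then L{8·t²·e^(5t)} = 8·2/(s-5)³ = 16/(s-5)³

Final answer: 16/(s-5)³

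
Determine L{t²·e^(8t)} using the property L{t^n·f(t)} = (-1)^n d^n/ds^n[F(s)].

L{e^(8t)} = 1/(s-8). d/ds[1/(s-8)] = -1/(s-8)². d²/ds²[1/(s-8)] = 2/(s-8)³. So L{t²·e^(8t)} = (-1)² · 2/(s-8)³ = 2/(s-8)³

Final answer: 2/(s-8)³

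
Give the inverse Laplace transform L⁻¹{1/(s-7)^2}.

L⁻¹{n!/(s-a)^(n+1)} = t^n·e^(at), so L⁻¹{1/(s-7)^2} = t·e^(7t)

Final answer: t·e^(7t)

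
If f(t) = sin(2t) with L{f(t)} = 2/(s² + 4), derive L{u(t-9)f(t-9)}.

Time shift theorem: L{u(t-a)f(t-a)} = e^(-as)F(s). Here a=9, F(s) = 2/(s² + 4), so L{u(t-9)f(t-9)} = e^(-9s)·2/(s² + 4)

Final answer: e^(-9s)·2/(s² + 4)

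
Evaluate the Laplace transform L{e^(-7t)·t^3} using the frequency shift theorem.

L{e^(at)·t^n} = n!/(s-a)^(n+1), so L{e^(-7t)·t^3} = 6/(s+7)^4

Final answer: 6/(s+7)^4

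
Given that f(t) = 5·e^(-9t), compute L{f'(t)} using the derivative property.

f(0) = 5, F(s) = 5/(s+9). L{f'(t)} = s·F(s) - f(0) = 5s/(s+9) - 5 = (5s - 5(s+9))/(s+9) = -45/(s+9)

Final answer: -45/(s+9)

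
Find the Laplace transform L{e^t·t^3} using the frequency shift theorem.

L{e^(at)·t^n} = n!/(s-a)^(n+1), so L{e^t·t^3} = 6/(s-1)^4

Final answer: 6/(s-1)^4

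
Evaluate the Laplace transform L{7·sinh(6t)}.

L{sinh(ωt)} = ω/(s² - ω²), so L{sinh(6t)} = 6/(s² - 36). Then L{7·sinh(6t)} = 7·6/(s² - 36) = 42/(s² - 36)

Final answer: 42/(s² - 36)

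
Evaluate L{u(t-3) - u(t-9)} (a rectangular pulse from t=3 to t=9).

L{u(t-a)} = e^(-as)/s. L{u(t-3) - u(t-9)} = (e^(-3s) - e^(-9s))/s

Final answer: (e^(-3s) - e^(-9s))/s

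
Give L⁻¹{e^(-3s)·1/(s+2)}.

L⁻¹{1/(s+2)} = e^(-2t). By the time shift theorem, L⁻¹{e^(-as)F(s)} = u(t-a)f(t-a) with a=3, so L⁻¹{e^(-3s)·1/(s+2)} = u(t-3)·e^(-2(t-3))

Final answer: u(t-3)·e^(-2(t-3))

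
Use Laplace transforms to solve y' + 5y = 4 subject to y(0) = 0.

sY + 5Y = 4/s. Y = 4/(s(s+5)). Partial fractions: Y = 4/5/s - 4/5/(s+5)

Final answer: y(t) = 4/5(1 - e^(-5t))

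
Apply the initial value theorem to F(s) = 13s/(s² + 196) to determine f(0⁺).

f(0⁺) = lim_{s→∞} s·13s/(s² + 196) = lim_{s→∞} 13s²/(s² + 196) = 13

Final answer: 13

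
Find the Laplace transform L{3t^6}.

L{3t^6} = 3 · L{t^6} = 3 · 720/s^7 = 2160/s^7

Final answer: 2160/s^7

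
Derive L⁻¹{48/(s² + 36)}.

This is the form c·a/(s² + a²) with a = 6, c = 8. L⁻¹ = 8·sin(6t)

Final answer: 8·sin(6t)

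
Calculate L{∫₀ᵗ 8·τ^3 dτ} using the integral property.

L{∫₀ᵗ f(τ)dτ} = F(s)/s with f(t) = 8t^3. F(s) = 48/s^4, so L{∫₀ᵗ 8·τ^3 dτ} = (48/s^4)/s = 48/s^5. (Check: ∫₀ᵗ 8·τ^3 dτ = 8t^4/4.)

Final answer: 48/s^5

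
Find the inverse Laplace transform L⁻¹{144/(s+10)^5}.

L⁻¹{n!/(s-a)^(n+1)} = t^n·e^(at) with n=4, a=-10. So L⁻¹{24/(s+10)^5} = t^4·e^(-10t), and L⁻¹{144/(s+10)^5} = (144/24)·t^4·e^(-10t) = 6·t^4·e^(-10t)

Final answer: 6·t^4·e^(-10t)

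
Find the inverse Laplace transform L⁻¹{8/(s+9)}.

L⁻¹{1/(s-a)} = e^(at), so L⁻¹{1/(s+9)} = e^(-9t), and L⁻¹{8/(s+9)} = 8·e^(-9t)

Final answer: 8·e^(-9t)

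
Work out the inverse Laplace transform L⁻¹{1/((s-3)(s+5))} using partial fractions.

Decompose: A/(s-3) + B/(s+5). A = 1/8, B = -1/8. f(t) = (e^(3t) - e^(-5t))/8

Final answer: (e^(3t) - e^(-5t))/8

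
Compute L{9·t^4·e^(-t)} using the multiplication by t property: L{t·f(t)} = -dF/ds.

Using L{t^n·e^(at)} = n!/(s-a)^(n+1), L{t^4·e^(-t)} = 24/(s+1)^5, so L{9·t^4·e^(-t)} = 9·24/(s+1)^5 = 216/(s+1)^5

Final answer: 216/(s+1)^5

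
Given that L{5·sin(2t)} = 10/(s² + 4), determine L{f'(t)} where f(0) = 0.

L{f'(t)} = s·F(s) - f(0) = s·10/(s² + 4) - 0 = 10s/(s² + 4)

Final answer: 10s/(s² + 4)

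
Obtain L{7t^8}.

L{t^n} = n!/s^(n+1). So L{7t^8} = 7·8!/s^9 = 282240/s^9

Final answer: 282240/s^9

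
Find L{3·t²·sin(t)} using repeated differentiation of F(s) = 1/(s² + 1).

F(s) = 1/(s² + 1). F'(s) = -2s/(s² + 1)². F''(s) = -2(1 - 3s²)/(s² + 1)³ = (6s² - 2)/(s² + 1)³. So L{t²·sin(t)} = (-1)² F''(s) = (6s² - 2)/(s² + 1)³. Then L{3·t²·sin(t)} = 3·(6s² - 2)/(s² + 1)³ = (18s² - 6)/(s² + 1)³

Final answer: (18s² - 6)/(s² + 1)³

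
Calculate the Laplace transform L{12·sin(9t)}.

L{sin(ωt)} = ω/(s² + ω²), so L{sin(9t)} = 9/(s² + 81). Then L{12·sin(9t)} = 12·9/(s² + 81) = 108/(s² + 81)

Final answer: 108/(s² + 81)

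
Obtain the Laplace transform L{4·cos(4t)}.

L{cos(ωt)} = s/(s² + ω²), so L{cos(4t)} = s/(s² + 16). Then L{4·cos(4t)} = 4·s/(s² + 16) = 4s/(s² + 16)

Final answer: 4s/(s² + 16)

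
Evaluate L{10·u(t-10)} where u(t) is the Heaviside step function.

L{u(t-a)} = e^(-as)/s. Here a=10, so L{u(t-10)} = e^(-10s)/s, and L{10·u(t-10)} = 10·e^(-10s)/s

Final answer: 10·e^(-10s)/s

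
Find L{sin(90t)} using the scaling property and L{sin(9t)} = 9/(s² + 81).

Using L{f(at)} = (1/a)F(s/a) with a=10: L{sin(90t)} = (1/10) · 9/((s/10)² + 81) = (1/10) · 9·100/(s² + 8100) = 90/(s² + 8100)

Final answer: 90/(s² + 8100)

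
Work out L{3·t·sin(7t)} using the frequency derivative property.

L{sin(7t)} = 7/(s² + 49). By L{t·f(t)} = -F'(s): -d/ds[7/(s² + 49)] = -(7)·(-2s)/(s² + 49)² = 14s/(s² + 49)². Then L{3·t·sin(7t)} = 3·14s/(s² + 49)² = 42s/(s² + 49)²

Final answer: 42s/(s² + 49)²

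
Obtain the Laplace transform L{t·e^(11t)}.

L{t^n·e^(at)} = n!/(s-a)^(n+1), so L{t·e^(11t)} = 1/(s-11)^2

Final answer: 1/(s-11)^2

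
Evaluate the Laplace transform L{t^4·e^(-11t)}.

L{t^n·e^(at)} = n!/(s-a)^(n+1), so L{t^4·e^(-11t)} = 24/(s+11)^5

Final answer: 24/(s+11)^5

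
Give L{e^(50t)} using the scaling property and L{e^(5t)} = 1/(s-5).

Using L{f(at)} = (1/a)F(s/a) with a=10 and f(t) = e^(5t): L{e^(50t)} = (1/10) · 1/((s/10)-5) = (1/10) · 10/(s-50) = 1/(s-50)

Final answer: 1/(s-50)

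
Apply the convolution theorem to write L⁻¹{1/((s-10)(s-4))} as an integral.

1/((s-10)(s-4)) = (1/(s-10))·(1/(s-4)) = L{e^(10t)}·L{e^(4t)}. So f(t) = e^(10t)*e^(4t) = ∫₀ᵗ e^(10τ)·e^(4(t-τ)) dτ

Final answer: ∫₀ᵗ e^(10τ)·e^(4(t-τ)) dτ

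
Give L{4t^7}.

L{t^n} = n!/s^(n+1). So L{4t^7} = 4·7!/s^8 = 20160/s^8

Final answer: 20160/s^8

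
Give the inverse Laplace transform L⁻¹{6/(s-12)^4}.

L⁻¹{n!/(s-a)^(n+1)} = t^n·e^(at) with n=3, a=12. So L⁻¹{6/(s-12)^4} = t^3·e^(12t)

Final answer: t^3·e^(12t)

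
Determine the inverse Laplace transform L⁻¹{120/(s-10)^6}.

L⁻¹{n!/(s-a)^(n+1)} = t^n·e^(at), so L⁻¹{120/(s-10)^6} = t^5·e^(10t)

Final answer: t^5·e^(10t)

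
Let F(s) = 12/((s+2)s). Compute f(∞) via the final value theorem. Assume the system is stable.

f(∞) = lim_{s→0} sF(s) = lim_{s→0} 12/(s+2) = 6

Final answer: 6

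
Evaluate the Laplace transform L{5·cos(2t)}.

L{cos(ωt)} = s/(s² + ω²), so L{cos(2t)} = s/(s² + 4). Then L{5·cos(2t)} = 5·s/(s² + 4) = 5s/(s² + 4)

Final answer: 5s/(s² + 4)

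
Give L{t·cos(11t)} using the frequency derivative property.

L{cos(11t)} = s/(s² + 121). Derivative: d/ds[s/(s² + 121)] = [(s² + 121) - s·2s]/(s² + 121)² = (121 - s²)/(s² + 121)². So L{t·cos(11t)} = -F'(s) = (s² - 121)/(s² + 121)²

Final answer: (s² - 121)/(s² + 121)²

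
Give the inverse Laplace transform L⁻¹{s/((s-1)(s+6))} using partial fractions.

Using partial fractions, f(t) = (e^t + 6e^(-6t))/7

Final answer: (e^t + 6e^(-6t))/7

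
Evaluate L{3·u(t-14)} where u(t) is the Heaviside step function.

L{u(t-a)} = e^(-as)/s. Here a=14, so L{u(t-14)} = e^(-14s)/s, and L{3·u(t-14)} = 3·e^(-14s)/s

Final answer: 3·e^(-14s)/s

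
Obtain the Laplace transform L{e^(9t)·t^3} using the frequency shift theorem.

L{e^(at)·t^n} = n!/(s-a)^(n+1), so L{e^(9t)·t^3} = 6/(s-9)^4

Final answer: 6/(s-9)^4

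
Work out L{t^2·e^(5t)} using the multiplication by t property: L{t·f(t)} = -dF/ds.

Using L{t^n·e^(at)} = n!/(s-a)^(n+1), L{t^2·e^(5t)} = 2/(s-5)^3

Final answer: 2/(s-5)^3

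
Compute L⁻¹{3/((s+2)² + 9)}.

Form: b/((s-a)² + b²) → e^(at)sin(bt). With a=-2, b=3

Final answer: e^(-2t)·sin(3t)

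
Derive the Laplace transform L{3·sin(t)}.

L{sin(ωt)} = ω/(s² + ω²), so L{sin(t)} = 1/(s² + 1). Then L{3·sin(t)} = 3·1/(s² + 1) = 3/(s² + 1)

Final answer: 3/(s² + 1)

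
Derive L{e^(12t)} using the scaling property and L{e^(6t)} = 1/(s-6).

Using L{f(at)} = (1/a)F(s/a) with a=2 and f(t) = e^(6t): L{e^(12t)} = (1/2) · 1/((s/2)-6) = (1/2) · 2/(s-12) = 1/(s-12)

Final answer: 1/(s-12)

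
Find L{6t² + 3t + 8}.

L{6t² + 3t + 8} = 6·2/s³ + 3/s² + 8/s = 12/s³ + 3/s² + 8/s

Final answer: 12/s³ + 3/s² + 8/s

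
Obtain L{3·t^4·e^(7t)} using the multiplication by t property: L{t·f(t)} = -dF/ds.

Using L{t^n·e^(at)} = n!/(s-a)^(n+1), L{t^4·e^(7t)} = 24/(s-7)^5, so L{3·t^4·e^(7t)} = 3·24/(s-7)^5 = 72/(s-7)^5

Final answer: 72/(s-7)^5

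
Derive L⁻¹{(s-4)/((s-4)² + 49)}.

Using frequency shift: L⁻¹{(s-a)/((s-a)² + b²)} = e^(at)cos(bt). Here a=4, b=7

Final answer: e^(4t)·cos(7t)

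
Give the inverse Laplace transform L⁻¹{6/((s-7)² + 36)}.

Using frequency shift, L⁻¹{6/((s-7)² + 36)} = e^(7t)·sin(6t)

Final answer: e^(7t)·sin(6t)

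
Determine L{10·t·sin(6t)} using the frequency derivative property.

L{sin(6t)} = 6/(s² + 36). By L{t·f(t)} = -F'(s): -d/ds[6/(s² + 36)] = -(6)·(-2s)/(s² + 36)² = 12s/(s² + 36)². Then L{10·t·sin(6t)} = 10·12s/(s² + 36)² = 120s/(s² + 36)²

Final answer: 120s/(s² + 36)²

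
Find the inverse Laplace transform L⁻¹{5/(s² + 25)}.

L⁻¹{5/(s² + 25)} = sin(5t)

Final answer: sin(5t)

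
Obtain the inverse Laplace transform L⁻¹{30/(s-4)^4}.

L⁻¹{n!/(s-a)^(n+1)} = t^n·e^(at) with n=3, a=4. So L⁻¹{6/(s-4)^4} = t^3·e^(4t), and L⁻¹{30/(s-4)^4} = (30/6)·t^3·e^(4t) = 5·t^3·e^(4t)

Final answer: 5·t^3·e^(4t)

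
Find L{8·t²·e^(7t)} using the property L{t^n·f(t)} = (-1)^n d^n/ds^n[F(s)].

L{e^(7t)} = 1/(s-7). d/ds[1/(s-7)] = -1/(s-7)². d²/ds²[1/(s-7)] = 2/(s-7)³. So L{t²·e^(7t)} = (-1)² · 2/(s-7)³ = 2/(s-7)³. Then L{8·t²·e^(7t)} = 8·2/(s-7)³ = 16/(s-7)³

Final answer: 16/(s-7)³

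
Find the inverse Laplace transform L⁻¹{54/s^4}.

L⁻¹{n!/s^(n+1)} = t^n with n=3. So L⁻¹{6/s^4} = t^3, and L⁻¹{54/s^4} = (54/6)·t^3 = 9·t^3

Final answer: 9·t^3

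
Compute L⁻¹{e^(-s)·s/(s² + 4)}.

L⁻¹{s/(s² + 4)} = cos(2t). By the time shift theorem, L⁻¹{e^(-as)F(s)} = u(t-a)f(t-a) with a=1, so L⁻¹{e^(-s)·s/(s² + 4)} = u(t-1)·cos(2(t-1))

Final answer: u(t-1)·cos(2(t-1))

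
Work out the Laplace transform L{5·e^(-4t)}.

L{e^(at)} = 1/(s-a), so L{e^(-4t)} = 1/(s+4). Then L{5·e^(-4t)} = 5/(s+4)

Final answer: 5/(s+4)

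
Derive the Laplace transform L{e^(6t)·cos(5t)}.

L{e^(at)·cos(ωt)} = (s-a)/((s-a)² + ω²), so L{e^(6t)·cos(5t)} = (s-6)/((s-6)² + 25)

Final answer: (s-6)/((s-6)² + 25)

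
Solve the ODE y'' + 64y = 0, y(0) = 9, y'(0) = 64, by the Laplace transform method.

L{y''} + 64L{y} = 0. s²Y - 9s - 64 + 64Y = 0. Y(s² + 64) = 9s + 64. Y = (9s + 64)/(s² + 64). Inverting: y(t) = 9cos(8t) + 8sin(8t)

Final answer: y(t) = 9cos(8t) + 8sin(8t)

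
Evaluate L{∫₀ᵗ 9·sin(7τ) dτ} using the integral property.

L{∫₀ᵗ f(τ)dτ} = F(s)/s with F(s) = 63/(s² + 49), so the result is (63/(s² + 49))/s = 63/(s(s² + 49))

Final answer: 63/(s(s² + 49))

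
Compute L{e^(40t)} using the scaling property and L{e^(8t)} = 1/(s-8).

Using L{f(at)} = (1/a)F(s/a) with a=5 and f(t) = e^(8t): L{e^(40t)} = (1/5) · 1/((s/5)-8) = (1/5) · 5/(s-40) = 1/(s-40)

Final answer: 1/(s-40)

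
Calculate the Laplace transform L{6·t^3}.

L{t^n} = n!/s^(n+1), so L{t^3} = 6/s^4. Then L{6·t^3} = 6·6/s^4 = 36/s^4

Final answer: 36/s^4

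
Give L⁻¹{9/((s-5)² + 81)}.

Form: b/((s-a)² + b²) → e^(at)sin(bt). With a=5, b=9

Final answer: e^(5t)·sin(9t)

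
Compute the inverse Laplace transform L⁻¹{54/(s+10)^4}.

L⁻¹{n!/(s-a)^(n+1)} = t^n·e^(at) with n=3, a=-10. So L⁻¹{6/(s+10)^4} = t^3·e^(-10t), and L⁻¹{54/(s+10)^4} = (54/6)·t^3·e^(-10t) = 9·t^3·e^(-10t)

Final answer: 9·t^3·e^(-10t)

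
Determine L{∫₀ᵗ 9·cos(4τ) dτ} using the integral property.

L{∫₀ᵗ f(τ)dτ} = F(s)/s with F(s) = 9s/(s² + 16), so the result is (9s/(s² + 16))/s = 9/(s² + 16)

Final answer: 9/(s² + 16)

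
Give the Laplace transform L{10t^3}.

L{10t^3} = 10 · L{t^3} = 10 · 6/s^4 = 60/s^4

Final answer: 60/s^4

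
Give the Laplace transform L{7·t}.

L{t^n} = n!/s^(n+1), so L{t} = 1/s^2. Then L{7·t} = 7·1/s^2 = 7/s^2

Final answer: 7/s^2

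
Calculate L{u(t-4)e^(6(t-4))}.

u(t-a)f(t-a) with f(t)=e^(6t). L{e^(6t)} = 1/(s-6). By time shift: e^(-4s)/(s-6)

Final answer: e^(-4s)/(s-6)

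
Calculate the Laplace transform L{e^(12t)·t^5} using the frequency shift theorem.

L{e^(at)·t^n} = n!/(s-a)^(n+1), so L{e^(12t)·t^5} = 120/(s-12)^6

Final answer: 120/(s-12)^6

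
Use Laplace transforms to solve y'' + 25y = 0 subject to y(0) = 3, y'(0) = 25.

L{y''} + 25L{y} = 0. s²Y - 3s - 25 + 25Y = 0. Y(s² + 25) = 3s + 25. Y = (3s + 25)/(s² + 25). Inverting: y(t) = 3cos(5t) + 5sin(5t)

Final answer: y(t) = 3cos(5t) + 5sin(5t)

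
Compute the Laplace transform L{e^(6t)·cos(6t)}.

L{e^(at)·cos(ωt)} = (s-a)/((s-a)² + ω²), so L{e^(6t)·cos(6t)} = (s-6)/((s-6)² + 36)

Final answer: (s-6)/((s-6)² + 36)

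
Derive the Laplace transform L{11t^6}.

L{11t^6} = 11 · L{t^6} = 11 · 720/s^7 = 7920/s^7

Final answer: 7920/s^7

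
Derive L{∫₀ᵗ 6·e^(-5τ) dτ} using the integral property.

L{∫₀ᵗ f(τ)dτ} = F(s)/s with F(s) = 6/(s+5), so L{∫₀ᵗ 6·e^(-5τ) dτ} = 6/(s(s+5))

Final answer: 6/(s(s+5))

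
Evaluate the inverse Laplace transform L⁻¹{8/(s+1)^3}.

L⁻¹{n!/(s-a)^(n+1)} = t^n·e^(at) with n=2, a=-1. So L⁻¹{2/(s+1)^3} = t^2·e^(-t), and L⁻¹{8/(s+1)^3} = (8/2)·t^2·e^(-t) = 4·t^2·e^(-t)

Final answer: 4·t^2·e^(-t)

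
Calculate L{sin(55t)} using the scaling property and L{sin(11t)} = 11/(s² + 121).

Using L{f(at)} = (1/a)F(s/a) with a=5: L{sin(55t)} = (1/5) · 11/((s/5)² + 121) = (1/5) · 11·25/(s² + 3025) = 55/(s² + 3025)

Final answer: 55/(s² + 3025)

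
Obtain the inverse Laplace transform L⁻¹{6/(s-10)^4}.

L⁻¹{n!/(s-a)^(n+1)} = t^n·e^(at), so L⁻¹{6/(s-10)^4} = t^3·e^(10t)

Final answer: t^3·e^(10t)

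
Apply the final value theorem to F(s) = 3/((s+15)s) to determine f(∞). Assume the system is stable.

f(∞) = lim_{s→0} sF(s) = lim_{s→0} 3/(s+15) = 1/5

Final answer: 1/5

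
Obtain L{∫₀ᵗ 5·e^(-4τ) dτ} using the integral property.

L{∫₀ᵗ f(τ)dτ} = F(s)/s with F(s) = 5/(s+4), so L{∫₀ᵗ 5·e^(-4τ) dτ} = 5/(s(s+4))

Final answer: 5/(s(s+4))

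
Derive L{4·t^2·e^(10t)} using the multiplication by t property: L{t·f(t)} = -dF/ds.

Using L{t^n·e^(at)} = n!/(s-a)^(n+1), L{t^2·e^(10t)} = 2/(s-10)^3, so L{4·t^2·e^(10t)} = 4·2/(s-10)^3 = 8/(s-10)^3

Final answer: 8/(s-10)^3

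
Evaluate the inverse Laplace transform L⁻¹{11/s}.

L⁻¹{c/s} = c, so L⁻¹{11/s} = 11

Final answer: 11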